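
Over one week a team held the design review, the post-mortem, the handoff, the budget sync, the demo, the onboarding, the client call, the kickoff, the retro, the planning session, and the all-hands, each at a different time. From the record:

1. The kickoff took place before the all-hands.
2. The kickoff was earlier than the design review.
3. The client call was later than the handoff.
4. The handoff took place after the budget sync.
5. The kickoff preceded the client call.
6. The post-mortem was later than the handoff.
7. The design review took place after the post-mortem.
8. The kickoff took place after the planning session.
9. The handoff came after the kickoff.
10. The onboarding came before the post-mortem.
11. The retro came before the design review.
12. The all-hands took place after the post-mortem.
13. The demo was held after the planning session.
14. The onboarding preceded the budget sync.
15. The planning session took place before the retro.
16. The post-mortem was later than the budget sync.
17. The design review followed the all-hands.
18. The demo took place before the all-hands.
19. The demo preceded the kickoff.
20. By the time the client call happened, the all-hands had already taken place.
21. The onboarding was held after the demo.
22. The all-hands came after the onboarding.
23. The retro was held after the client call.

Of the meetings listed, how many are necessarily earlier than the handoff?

5

Directly stated before the handoff: the budget sync and the kickoff.
The demo reaches the handoff via the demo → the kickoff → the handoff.
The onboarding reaches the handoff via the onboarding → the budget sync → the handoff.
The planning session reaches the handoff via the planning session → the kickoff → the handoff.
No chain forces the client call (or any of the others) ahead of the handoff.
That's the budget sync, the demo, the kickoff, the onboarding, and the planning session — 5 in all.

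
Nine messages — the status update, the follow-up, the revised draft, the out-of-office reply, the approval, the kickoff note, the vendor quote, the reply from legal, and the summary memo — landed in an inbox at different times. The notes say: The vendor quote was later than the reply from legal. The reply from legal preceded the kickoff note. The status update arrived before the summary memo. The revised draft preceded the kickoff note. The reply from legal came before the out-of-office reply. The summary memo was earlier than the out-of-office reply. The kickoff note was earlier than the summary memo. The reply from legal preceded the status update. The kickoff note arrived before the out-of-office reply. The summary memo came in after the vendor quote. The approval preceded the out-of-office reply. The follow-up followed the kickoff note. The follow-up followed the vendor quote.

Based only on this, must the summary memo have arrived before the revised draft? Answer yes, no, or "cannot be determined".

no

Tracing the constraints gives the revised draft → the kickoff note → the summary memo, so the revised draft must come before the summary memo.
That means the summary memo cannot be before the revised draft.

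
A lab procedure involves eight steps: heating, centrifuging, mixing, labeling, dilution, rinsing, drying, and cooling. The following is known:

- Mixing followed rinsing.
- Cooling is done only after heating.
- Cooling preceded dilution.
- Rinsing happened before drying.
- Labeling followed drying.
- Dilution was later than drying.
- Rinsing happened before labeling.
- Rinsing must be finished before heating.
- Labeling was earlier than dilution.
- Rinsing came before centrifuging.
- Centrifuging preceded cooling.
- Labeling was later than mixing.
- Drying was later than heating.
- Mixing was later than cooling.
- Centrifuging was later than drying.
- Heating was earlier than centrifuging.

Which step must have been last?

dilution

Every other step has a chain of constraints placing it before dilution, so dilution is last.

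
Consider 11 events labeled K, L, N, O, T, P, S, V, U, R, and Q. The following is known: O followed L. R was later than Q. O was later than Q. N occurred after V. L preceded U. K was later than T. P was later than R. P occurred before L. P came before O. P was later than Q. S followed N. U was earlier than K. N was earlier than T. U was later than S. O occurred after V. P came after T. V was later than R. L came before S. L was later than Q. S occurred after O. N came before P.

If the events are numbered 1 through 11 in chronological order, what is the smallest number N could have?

4

Q, R, and V must all come before N — 3 forced predecessors.
Nothing else is forced ahead of N, so its earliest slot is position 3 + 1 = 4.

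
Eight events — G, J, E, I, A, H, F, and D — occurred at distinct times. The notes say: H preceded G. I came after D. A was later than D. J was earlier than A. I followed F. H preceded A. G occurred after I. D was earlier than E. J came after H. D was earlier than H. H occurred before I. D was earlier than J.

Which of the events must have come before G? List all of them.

Directly stated before G: H and I.
D reaches G via D → H → G.
F reaches G via F → I → G.
No chain forces J (or any of the others) ahead of G.

D, F, H, I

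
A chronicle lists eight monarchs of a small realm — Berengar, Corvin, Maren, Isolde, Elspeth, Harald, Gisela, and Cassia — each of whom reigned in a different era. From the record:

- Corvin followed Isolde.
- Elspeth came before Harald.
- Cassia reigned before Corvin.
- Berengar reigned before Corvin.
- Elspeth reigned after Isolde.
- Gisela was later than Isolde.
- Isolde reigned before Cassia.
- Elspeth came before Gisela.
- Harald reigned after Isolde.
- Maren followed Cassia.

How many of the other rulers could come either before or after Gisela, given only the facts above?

5

Forced before Gisela: Elspeth and Isolde.
That leaves Berengar, Cassia, Corvin, Harald, and Maren with no forced order relative to Gisela — 5.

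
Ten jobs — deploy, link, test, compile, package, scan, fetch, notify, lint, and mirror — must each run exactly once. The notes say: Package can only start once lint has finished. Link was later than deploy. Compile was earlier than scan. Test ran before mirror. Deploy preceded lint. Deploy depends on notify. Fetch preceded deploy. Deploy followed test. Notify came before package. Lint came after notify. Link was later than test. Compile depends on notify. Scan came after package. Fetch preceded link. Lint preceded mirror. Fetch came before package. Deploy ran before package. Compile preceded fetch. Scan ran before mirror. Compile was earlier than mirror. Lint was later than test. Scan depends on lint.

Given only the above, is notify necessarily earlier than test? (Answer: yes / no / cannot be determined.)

cannot be determined

No chain of stated constraints runs from notify to test, and none runs from test to notify either.
So the relative order of notify and test is not fixed by the given facts.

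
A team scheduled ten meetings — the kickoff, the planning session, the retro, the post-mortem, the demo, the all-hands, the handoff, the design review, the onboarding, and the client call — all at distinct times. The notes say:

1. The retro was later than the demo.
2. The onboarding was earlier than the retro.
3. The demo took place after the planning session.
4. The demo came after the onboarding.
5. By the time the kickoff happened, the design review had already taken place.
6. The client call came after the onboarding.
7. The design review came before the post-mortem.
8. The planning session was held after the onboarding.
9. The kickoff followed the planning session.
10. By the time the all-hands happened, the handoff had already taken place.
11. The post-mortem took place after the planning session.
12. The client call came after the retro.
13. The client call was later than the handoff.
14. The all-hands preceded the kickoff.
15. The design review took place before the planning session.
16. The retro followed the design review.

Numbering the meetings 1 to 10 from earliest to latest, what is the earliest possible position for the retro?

The demo, the design review, the onboarding, and the planning session must all come before the retro — 4 forced predecessors.
Nothing else is forced ahead of the retro, so its earliest slot is position 4 + 1 = 5.

5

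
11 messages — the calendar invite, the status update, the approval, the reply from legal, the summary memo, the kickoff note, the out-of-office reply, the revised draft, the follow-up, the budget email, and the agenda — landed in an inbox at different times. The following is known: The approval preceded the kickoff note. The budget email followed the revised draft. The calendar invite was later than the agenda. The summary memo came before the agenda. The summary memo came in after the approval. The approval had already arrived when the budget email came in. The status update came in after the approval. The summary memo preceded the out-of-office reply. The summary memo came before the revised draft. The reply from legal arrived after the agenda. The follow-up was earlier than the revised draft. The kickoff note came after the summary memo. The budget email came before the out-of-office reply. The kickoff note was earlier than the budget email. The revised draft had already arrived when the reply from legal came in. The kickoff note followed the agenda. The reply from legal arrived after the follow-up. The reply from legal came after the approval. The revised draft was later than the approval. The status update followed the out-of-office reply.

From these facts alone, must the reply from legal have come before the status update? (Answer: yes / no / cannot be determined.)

No chain of stated constraints runs from the reply from legal to the status update, and none runs from the status update to the reply from legal either.
So the relative order of the reply from legal and the status update is not fixed by the given facts.

cannot be determined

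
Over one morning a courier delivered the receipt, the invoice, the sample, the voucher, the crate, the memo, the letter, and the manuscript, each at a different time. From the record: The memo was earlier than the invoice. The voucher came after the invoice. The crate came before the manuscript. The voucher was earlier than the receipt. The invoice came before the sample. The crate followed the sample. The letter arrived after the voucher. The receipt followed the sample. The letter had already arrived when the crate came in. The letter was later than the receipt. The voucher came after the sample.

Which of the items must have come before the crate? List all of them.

Directly stated before the crate: the letter and the sample.
The invoice reaches the crate via the invoice → the sample → the crate.
The memo reaches the crate via the memo → the invoice → the sample → the crate.
The receipt reaches the crate via the receipt → the letter → the crate.
Likewise the voucher reaches the crate by chaining the stated constraints.

the invoice, the letter, the memo, the receipt, the sample, the voucher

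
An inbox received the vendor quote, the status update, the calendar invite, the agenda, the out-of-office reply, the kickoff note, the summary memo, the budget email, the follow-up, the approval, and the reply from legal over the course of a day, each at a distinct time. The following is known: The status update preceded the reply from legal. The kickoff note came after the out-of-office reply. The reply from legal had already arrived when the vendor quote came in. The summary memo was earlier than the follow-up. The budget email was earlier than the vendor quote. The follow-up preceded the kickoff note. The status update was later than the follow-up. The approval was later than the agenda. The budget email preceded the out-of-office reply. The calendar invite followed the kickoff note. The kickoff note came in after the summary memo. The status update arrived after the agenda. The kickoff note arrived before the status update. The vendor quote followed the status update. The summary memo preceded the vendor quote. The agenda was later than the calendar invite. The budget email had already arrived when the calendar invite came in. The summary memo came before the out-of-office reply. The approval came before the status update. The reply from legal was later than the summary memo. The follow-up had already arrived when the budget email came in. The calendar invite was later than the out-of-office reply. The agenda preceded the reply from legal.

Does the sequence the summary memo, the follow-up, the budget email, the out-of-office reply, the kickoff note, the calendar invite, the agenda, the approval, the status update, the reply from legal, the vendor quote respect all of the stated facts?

yes

Check each stated constraint against the proposed order — e.g. the summary memo is ahead of the reply from legal; the summary memo is ahead of the vendor quote. Every pair is in the required order; nothing is violated.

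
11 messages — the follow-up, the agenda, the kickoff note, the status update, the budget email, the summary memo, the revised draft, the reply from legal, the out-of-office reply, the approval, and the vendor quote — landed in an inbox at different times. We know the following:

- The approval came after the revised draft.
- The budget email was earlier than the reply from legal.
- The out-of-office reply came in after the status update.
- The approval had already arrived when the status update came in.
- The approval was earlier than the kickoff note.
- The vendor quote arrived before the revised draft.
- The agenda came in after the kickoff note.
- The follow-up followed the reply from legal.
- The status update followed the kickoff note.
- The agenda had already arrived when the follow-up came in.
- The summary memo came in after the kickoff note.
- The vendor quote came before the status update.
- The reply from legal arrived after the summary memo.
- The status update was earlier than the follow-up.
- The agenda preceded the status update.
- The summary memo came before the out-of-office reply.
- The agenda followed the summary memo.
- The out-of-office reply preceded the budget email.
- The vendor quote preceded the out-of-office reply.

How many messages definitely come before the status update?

6

Directly stated before the status update: the agenda, the approval, the kickoff note, and the vendor quote.
The revised draft reaches the status update via the revised draft → the approval → the status update.
The summary memo reaches the status update via the summary memo → the agenda → the status update.
That's the agenda, the approval, the kickoff note, the revised draft, the summary memo, and the vendor quote — 6 in all.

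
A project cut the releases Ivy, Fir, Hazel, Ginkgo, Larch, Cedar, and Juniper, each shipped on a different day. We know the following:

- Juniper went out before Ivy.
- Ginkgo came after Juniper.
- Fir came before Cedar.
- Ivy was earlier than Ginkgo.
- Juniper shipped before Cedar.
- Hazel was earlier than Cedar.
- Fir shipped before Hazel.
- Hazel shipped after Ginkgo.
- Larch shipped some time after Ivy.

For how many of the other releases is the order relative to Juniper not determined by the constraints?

Forced after Juniper: Cedar, Ginkgo, Hazel, Ivy, and Larch.
That leaves Fir with no forced order relative to Juniper — 1.

1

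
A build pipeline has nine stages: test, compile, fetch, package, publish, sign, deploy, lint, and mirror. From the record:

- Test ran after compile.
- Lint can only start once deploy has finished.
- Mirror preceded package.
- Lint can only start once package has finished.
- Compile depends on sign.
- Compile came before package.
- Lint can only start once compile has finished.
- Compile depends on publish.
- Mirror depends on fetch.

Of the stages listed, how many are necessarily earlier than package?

Directly stated before package: compile and mirror.
Fetch reaches package via fetch → mirror → package.
Publish reaches package via publish → compile → package.
Sign reaches package via sign → compile → package.
That's compile, fetch, mirror, publish, and sign — 5 in all.

5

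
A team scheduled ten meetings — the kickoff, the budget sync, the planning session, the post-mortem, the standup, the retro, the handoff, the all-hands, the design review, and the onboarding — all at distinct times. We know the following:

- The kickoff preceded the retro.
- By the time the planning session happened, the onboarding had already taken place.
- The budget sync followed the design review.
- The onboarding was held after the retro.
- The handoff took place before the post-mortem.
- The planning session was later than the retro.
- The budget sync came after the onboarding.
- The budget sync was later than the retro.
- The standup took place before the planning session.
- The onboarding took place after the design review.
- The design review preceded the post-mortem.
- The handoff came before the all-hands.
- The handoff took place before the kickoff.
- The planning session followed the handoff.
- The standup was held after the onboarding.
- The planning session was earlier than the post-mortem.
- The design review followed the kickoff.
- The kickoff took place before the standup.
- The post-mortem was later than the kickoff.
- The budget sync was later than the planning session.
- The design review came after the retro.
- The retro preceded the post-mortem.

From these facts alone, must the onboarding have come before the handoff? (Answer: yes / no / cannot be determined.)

Tracing the constraints gives the handoff → the kickoff → the design review → the onboarding, so the handoff must come before the onboarding.
That means the onboarding cannot be before the handoff.

no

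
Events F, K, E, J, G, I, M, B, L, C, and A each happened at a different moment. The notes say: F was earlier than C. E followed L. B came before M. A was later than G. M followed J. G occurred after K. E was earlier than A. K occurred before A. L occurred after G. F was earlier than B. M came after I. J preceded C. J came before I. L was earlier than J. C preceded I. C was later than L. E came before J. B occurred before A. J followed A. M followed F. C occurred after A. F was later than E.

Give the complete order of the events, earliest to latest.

The constraints fix every adjacent pair, so only one ordering works:
K → G → L → E → F → B → A → J → C → I → M.

K, G, L, E, F, B, A, J, C, I, M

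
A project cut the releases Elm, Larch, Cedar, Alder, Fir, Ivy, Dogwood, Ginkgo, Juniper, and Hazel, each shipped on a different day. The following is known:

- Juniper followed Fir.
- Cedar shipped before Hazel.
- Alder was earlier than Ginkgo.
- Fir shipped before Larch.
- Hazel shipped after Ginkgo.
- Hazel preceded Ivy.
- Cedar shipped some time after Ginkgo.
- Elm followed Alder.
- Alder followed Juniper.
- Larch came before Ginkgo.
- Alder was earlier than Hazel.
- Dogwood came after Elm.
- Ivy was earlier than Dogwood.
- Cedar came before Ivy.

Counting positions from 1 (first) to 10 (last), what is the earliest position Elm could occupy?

Alder, Fir, and Juniper must all come before Elm — 3 forced predecessors.
Nothing else is forced ahead of Elm, so its earliest slot is position 3 + 1 = 4.

4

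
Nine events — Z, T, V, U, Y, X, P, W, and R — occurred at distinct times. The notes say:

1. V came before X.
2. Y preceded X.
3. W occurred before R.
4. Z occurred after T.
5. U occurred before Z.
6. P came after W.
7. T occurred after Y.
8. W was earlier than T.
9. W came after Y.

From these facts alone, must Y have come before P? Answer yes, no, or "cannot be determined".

yes

Chain the constraints: Y → W → P. Each link is directly stated, so Y comes before P.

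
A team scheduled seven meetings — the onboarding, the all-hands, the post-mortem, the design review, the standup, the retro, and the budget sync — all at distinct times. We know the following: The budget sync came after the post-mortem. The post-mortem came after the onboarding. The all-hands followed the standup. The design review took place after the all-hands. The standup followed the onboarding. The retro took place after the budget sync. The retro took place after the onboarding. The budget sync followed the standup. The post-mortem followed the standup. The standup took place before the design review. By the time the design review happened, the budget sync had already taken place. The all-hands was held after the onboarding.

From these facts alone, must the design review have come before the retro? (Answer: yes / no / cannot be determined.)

cannot be determined

No chain of stated constraints runs from the design review to the retro, and none runs from the retro to the design review either.
So the relative order of the design review and the retro is not fixed by the given facts.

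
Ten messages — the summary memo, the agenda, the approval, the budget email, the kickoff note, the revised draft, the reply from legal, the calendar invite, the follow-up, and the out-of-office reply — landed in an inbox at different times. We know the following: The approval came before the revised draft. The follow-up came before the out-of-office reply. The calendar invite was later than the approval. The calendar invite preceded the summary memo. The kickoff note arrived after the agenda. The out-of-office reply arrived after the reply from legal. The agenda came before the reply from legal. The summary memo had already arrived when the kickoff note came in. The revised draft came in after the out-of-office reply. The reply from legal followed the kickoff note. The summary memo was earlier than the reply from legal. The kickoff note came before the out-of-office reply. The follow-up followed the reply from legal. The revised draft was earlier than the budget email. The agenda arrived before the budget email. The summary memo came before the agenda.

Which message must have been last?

the budget email

Every other message has a chain of constraints placing it before the budget email, so the budget email is last.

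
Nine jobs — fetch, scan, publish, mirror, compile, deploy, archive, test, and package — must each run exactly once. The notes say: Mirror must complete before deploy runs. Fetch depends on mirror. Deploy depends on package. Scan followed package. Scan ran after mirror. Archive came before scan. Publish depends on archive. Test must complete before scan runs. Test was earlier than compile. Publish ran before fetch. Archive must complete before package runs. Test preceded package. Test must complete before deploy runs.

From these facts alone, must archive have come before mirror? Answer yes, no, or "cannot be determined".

No chain of stated constraints runs from archive to mirror, and none runs from mirror to archive either.
So the relative order of archive and mirror is not fixed by the given facts.

cannot be determined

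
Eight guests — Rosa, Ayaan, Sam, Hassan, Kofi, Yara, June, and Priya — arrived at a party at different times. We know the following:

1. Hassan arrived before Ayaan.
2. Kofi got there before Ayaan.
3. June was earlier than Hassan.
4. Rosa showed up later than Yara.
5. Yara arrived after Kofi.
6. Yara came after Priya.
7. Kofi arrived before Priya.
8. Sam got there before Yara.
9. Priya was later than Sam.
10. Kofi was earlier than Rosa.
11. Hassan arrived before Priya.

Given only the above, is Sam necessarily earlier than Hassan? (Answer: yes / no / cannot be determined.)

cannot be determined

No chain of stated constraints runs from Sam to Hassan, and none runs from Hassan to Sam either.
So the relative order of Sam and Hassan is not fixed by the given facts.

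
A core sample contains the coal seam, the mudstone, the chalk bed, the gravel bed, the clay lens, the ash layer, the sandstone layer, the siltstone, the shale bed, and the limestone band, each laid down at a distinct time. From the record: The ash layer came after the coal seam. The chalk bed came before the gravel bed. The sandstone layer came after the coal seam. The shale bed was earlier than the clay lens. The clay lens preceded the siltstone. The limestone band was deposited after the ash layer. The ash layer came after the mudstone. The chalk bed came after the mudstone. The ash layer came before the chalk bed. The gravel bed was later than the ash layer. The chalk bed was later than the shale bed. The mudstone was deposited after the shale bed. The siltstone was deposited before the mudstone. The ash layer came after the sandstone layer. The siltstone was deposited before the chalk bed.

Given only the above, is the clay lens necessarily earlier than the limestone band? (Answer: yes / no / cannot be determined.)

yes

Chain the constraints: the clay lens → the siltstone → the mudstone → the ash layer → the limestone band. Each link is directly stated, so the clay lens comes before the limestone band.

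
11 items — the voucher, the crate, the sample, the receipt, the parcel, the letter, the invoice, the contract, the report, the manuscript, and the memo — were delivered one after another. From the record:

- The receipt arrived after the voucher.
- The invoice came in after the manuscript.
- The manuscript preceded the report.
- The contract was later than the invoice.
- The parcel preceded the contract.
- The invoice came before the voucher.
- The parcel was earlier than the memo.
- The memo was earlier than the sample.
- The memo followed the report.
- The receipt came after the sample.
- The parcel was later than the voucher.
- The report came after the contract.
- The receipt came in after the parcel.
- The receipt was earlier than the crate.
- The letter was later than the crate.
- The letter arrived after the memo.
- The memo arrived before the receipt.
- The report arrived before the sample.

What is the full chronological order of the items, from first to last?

The constraints fix every adjacent pair, so only one ordering works:
the manuscript → the invoice → the voucher → the parcel → the contract → the report → the memo → the sample → the receipt → the crate → the letter.

the manuscript, the invoice, the voucher, the parcel, the contract, the report, the memo, the sample, the receipt, the crate, the letter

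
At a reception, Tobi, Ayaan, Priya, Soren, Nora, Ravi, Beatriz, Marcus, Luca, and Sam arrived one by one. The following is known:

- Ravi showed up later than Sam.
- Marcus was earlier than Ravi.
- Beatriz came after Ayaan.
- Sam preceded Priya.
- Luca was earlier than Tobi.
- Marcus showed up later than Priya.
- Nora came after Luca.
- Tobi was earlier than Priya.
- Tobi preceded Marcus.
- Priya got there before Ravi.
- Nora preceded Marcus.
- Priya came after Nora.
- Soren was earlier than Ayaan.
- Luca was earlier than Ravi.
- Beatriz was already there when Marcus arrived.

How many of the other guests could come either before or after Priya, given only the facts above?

3

Forced before Priya: Luca, Nora, Sam, and Tobi; forced after Priya: Marcus and Ravi.
That leaves Ayaan, Beatriz, and Soren with no forced order relative to Priya — 3.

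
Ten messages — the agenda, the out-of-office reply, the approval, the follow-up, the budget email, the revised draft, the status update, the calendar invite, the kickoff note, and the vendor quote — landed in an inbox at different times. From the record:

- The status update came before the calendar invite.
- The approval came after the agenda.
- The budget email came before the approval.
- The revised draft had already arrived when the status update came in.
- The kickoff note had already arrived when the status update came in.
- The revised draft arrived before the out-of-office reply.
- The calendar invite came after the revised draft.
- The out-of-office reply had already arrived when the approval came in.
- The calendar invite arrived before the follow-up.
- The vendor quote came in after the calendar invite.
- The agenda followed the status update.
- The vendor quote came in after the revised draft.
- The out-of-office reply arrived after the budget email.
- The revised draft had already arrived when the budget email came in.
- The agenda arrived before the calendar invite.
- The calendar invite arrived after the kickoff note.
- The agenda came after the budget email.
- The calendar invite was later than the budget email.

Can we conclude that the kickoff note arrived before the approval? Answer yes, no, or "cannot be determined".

yes

Chain the constraints: the kickoff note → the status update → the agenda → the approval. Each link is directly stated, so the kickoff note comes before the approval.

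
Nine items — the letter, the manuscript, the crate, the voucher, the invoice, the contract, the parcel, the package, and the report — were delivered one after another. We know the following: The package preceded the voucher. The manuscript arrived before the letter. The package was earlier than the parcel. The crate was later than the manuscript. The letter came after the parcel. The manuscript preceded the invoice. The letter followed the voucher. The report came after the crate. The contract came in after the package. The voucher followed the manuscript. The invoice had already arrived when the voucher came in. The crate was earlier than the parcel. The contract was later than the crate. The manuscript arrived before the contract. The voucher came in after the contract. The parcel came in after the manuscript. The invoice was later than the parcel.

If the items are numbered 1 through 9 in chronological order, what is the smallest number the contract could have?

The crate, the manuscript, and the package must all come before the contract — 3 forced predecessors.
Nothing else is forced ahead of the contract, so its earliest slot is position 3 + 1 = 4.

4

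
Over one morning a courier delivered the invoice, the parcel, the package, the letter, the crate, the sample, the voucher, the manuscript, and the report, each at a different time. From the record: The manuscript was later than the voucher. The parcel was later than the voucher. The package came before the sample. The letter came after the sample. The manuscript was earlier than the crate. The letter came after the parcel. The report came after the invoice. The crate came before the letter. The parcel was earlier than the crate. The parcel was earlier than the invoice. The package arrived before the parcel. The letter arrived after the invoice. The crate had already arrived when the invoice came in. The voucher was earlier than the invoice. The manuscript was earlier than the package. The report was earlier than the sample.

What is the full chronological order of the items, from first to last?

The constraints fix every adjacent pair, so only one ordering works:
the voucher → the manuscript → the package → the parcel → the crate → the invoice → the report → the sample → the letter.

the voucher, the manuscript, the package, the parcel, the crate, the invoice, the report, the sample, the letter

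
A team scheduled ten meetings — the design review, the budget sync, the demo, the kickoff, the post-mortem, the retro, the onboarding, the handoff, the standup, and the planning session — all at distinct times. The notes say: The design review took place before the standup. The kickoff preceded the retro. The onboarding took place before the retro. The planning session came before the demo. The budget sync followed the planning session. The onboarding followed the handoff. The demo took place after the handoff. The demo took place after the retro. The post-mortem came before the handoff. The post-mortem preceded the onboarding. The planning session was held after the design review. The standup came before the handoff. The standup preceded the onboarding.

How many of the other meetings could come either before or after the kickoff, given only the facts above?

Forced after the kickoff: the demo and the retro.
That leaves the budget sync, the design review, the handoff, the onboarding, the planning session, the post-mortem, and the standup with no forced order relative to the kickoff — 7.

7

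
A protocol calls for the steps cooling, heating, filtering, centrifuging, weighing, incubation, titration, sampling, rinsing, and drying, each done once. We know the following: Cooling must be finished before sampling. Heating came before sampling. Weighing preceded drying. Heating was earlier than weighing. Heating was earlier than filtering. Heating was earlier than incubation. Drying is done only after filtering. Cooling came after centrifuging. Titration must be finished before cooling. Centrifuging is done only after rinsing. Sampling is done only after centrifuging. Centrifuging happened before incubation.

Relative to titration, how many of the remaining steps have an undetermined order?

7

Forced after titration: cooling and sampling.
That leaves centrifuging, drying, filtering, heating, incubation, rinsing, and weighing with no forced order relative to titration — 7.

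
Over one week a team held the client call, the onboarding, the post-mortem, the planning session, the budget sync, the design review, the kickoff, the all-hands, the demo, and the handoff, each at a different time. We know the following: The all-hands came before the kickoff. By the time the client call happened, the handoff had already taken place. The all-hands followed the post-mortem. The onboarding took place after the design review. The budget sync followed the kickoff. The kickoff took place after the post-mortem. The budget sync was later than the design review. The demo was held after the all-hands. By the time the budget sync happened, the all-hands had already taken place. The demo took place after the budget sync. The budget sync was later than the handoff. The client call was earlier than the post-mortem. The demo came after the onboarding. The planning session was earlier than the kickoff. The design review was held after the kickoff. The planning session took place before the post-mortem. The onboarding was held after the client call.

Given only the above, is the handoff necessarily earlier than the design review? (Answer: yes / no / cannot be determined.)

Chain the constraints: the handoff → the client call → the post-mortem → the kickoff → the design review. Each link is directly stated, so the handoff comes before the design review.

yes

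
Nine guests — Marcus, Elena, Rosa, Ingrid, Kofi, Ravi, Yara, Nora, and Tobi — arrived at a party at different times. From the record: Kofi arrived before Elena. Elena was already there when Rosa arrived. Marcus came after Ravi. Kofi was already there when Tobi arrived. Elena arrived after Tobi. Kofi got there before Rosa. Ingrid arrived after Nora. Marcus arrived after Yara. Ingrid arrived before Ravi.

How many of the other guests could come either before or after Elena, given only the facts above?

5

Forced before Elena: Kofi and Tobi; forced after Elena: Rosa.
That leaves Ingrid, Marcus, Nora, Ravi, and Yara with no forced order relative to Elena — 5.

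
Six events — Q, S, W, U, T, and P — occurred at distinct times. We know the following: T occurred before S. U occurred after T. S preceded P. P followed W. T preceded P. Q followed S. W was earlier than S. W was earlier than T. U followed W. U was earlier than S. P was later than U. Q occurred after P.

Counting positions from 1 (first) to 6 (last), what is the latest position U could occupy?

3

U must come before P, Q, and S — 3 events forced after it.
Everything else can be placed before U in some valid order, so U can sit as late as position 6 − 3 = 3.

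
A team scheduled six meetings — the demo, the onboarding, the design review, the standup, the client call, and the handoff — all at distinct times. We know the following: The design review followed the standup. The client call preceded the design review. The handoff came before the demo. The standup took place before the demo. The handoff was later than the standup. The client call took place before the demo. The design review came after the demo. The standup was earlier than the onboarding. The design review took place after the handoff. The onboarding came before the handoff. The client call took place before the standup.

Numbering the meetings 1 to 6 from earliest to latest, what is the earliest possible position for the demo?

5

The client call, the handoff, the onboarding, and the standup must all come before the demo — 4 forced predecessors.
Nothing else is forced ahead of the demo, so its earliest slot is position 4 + 1 = 5.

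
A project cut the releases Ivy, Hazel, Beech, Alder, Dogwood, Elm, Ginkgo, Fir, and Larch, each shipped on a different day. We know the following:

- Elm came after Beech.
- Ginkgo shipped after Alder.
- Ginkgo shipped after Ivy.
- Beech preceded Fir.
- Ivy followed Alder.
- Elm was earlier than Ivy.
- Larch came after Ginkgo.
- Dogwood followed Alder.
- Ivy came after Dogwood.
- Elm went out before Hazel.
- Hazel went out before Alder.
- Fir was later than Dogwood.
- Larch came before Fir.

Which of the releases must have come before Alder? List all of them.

Directly stated before Alder: Hazel.
Beech reaches Alder via Beech → Elm → Hazel → Alder.
Elm reaches Alder via Elm → Hazel → Alder.

Beech, Elm, Hazel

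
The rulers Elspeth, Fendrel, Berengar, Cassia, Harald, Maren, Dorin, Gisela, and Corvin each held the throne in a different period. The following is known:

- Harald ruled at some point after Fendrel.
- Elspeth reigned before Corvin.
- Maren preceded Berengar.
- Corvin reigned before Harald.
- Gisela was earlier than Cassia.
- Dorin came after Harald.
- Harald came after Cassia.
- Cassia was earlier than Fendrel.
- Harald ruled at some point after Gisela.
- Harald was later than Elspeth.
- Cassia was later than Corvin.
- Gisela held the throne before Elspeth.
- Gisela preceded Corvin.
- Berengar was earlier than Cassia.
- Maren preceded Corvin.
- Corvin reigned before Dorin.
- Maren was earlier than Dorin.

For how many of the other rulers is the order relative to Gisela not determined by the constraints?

2

Forced after Gisela: Cassia, Corvin, Dorin, Elspeth, Fendrel, and Harald.
That leaves Berengar and Maren with no forced order relative to Gisela — 2.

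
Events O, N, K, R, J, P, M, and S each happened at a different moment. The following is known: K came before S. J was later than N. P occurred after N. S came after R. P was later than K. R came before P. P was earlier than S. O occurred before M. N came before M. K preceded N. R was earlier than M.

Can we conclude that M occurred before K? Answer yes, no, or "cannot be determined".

no

Tracing the constraints gives K → N → M, so K must come before M.
That means M cannot be before K.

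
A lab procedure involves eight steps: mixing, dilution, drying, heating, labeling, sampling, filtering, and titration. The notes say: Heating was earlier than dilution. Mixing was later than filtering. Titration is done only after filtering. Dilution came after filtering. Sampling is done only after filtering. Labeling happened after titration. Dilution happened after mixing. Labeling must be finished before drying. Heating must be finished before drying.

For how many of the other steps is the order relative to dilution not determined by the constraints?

4

Forced before dilution: filtering, heating, and mixing.
That leaves drying, labeling, sampling, and titration with no forced order relative to dilution — 4.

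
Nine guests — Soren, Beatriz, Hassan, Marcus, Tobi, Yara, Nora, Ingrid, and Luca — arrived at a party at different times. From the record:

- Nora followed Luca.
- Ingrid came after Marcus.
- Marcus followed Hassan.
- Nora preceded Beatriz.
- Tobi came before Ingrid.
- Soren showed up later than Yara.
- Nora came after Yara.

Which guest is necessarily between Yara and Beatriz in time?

Tracing the constraints gives Yara → Nora → Beatriz, so Nora sits after Yara and before Beatriz.
No other guest is forced both after Yara and before Beatriz.

Nora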